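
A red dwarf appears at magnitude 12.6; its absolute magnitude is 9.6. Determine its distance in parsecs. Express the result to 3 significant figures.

Distance modulus: m − M = 12.6 − (9.6) = 3.000
m − M = 5 log₁₀ d − 5
log₁₀ d = (m − M)/5 + 1 = 1.6000
d = 10^1.6000 = 39.81 pc

d ≈ 39.8 pc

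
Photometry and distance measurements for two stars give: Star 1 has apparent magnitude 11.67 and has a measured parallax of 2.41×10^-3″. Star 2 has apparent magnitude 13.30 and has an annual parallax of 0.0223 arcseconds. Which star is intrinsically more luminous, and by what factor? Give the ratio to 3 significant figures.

Star 1 is more luminous, by a factor of 384.

Star 1: d = 1/p = 1/2.41×10^-3″ = 414.9 pc
Star 1: M = m − 5 log₁₀ d + 5 = 11.67 − 5·2.6180 + 5 = 3.580
Star 2: d = 1/p = 1/0.0223″ = 44.84 pc
Star 2: M = m − 5 log₁₀ d + 5 = 13.30 − 5·1.6517 + 5 = 10.042
ΔM = M_1 − M_2 = 3.580 − (10.042) = -6.461; smaller M is more luminous → Star 1.
L ratio = 10^(0.4 |ΔM|) = 10^2.585 = 384.2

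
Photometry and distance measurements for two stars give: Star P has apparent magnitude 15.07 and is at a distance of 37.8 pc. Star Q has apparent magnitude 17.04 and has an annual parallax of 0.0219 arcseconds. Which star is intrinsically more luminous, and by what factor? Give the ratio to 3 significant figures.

Star P: M = m − 5 log₁₀ d + 5 = 15.07 − 5·1.5775 + 5 = 12.183
Star Q: d = 1/p = 1/0.0219″ = 45.66 pc
Star Q: M = m − 5 log₁₀ d + 5 = 17.04 − 5·1.6596 + 5 = 13.742
ΔM = M_P − M_Q = 12.183 − (13.742) = -1.560; smaller M is more luminous → Star P.
L ratio = 10^(0.4 |ΔM|) = 10^0.624 = 4.206

Star P is more luminous, by a factor of 4.21.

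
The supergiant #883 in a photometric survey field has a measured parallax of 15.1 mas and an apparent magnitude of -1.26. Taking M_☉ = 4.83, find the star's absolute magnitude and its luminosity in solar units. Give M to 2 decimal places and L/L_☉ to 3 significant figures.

M ≈ -5.37; L/L_☉ ≈ 12000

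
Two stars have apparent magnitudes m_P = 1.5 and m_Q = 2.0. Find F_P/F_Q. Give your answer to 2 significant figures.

F_P/F_Q ≈ 1.6

Magnitude difference = -0.5
Flux ratio = 10^(−0.4 Δm) = 10^(−0.4 × -0.5) = 10^0.200 = 1.585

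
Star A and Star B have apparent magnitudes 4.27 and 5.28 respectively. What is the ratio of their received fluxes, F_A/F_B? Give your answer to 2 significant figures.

Δm = 4.27 − (5.28) = -1.01
Flux ratio = 10^(−0.4 Δm) = 10^(−0.4 × -1.01) = 10^0.404 = 2.535

F_A/F_B ≈ 2.5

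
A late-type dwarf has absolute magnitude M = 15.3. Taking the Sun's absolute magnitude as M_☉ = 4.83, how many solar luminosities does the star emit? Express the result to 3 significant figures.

M − M_☉ = 15.3 − 4.83 = 10.470
L/L_☉ = 10^(−0.4 (M − M_☉)) = 10^-4.188 = 6.486×10^-5

L/L_☉ ≈ 6.49×10^-5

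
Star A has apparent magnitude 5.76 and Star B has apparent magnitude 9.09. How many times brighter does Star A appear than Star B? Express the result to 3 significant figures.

Magnitude difference = -3.33
Flux ratio = 10^(−0.4 Δm) = 10^(−0.4 × -3.33) = 10^1.332 = 21.48

21.5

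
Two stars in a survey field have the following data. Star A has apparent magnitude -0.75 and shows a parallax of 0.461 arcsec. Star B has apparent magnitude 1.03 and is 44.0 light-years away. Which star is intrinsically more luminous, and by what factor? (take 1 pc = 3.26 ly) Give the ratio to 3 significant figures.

Star B is more luminous, by a factor of 7.51.

Star A: d = 1/p = 1/0.461″ = 2.169 pc
Star A: M = m − 5 log₁₀ d + 5 = -0.75 − 5·0.3363 + 5 = 2.569
Star B: d = 44.0 ly / 3.26 = 13.50 pc
Star B: M = m − 5 log₁₀ d + 5 = 1.03 − 5·1.1302 + 5 = 0.379
ΔM = M_A − M_B = 2.569 − (0.379) = 2.190; smaller M is more luminous → Star B.
L ratio = 10^(0.4 |ΔM|) = 10^0.876 = 7.514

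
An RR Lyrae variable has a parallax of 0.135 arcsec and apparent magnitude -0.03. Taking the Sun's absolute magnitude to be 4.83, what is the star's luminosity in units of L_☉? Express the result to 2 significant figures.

d = 1/p = 1/0.135″ = 7.407 pc
M = m − 5 log₁₀ d + 5 = -0.03 − 5·0.8697 + 5 = 0.622
M − M_☉ = 0.622 − 4.83 = -4.208
L/L_☉ = 10^(−0.4 × -4.208) = 48.23

L/L_☉ ≈ 48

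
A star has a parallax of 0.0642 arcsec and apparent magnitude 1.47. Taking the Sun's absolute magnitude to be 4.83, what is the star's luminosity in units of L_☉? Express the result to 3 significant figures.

L/L_☉ ≈ 53.6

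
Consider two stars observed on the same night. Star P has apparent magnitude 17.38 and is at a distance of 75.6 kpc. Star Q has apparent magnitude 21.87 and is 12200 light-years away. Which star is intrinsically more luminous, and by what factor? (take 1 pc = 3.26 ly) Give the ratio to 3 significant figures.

Star P: d = 75.6 kpc = 75600 pc
Star P: M = m − 5 log₁₀ d + 5 = 17.38 − 5·4.8785 + 5 = -2.013
Star Q: d = 12200 ly / 3.26 = 3742 pc
Star Q: M = m − 5 log₁₀ d + 5 = 21.87 − 5·3.5731 + 5 = 9.004
ΔM = M_P − M_Q = -2.013 − (9.004) = -11.017; smaller M is more luminous → Star P.
L ratio = 10^(0.4 |ΔM|) = 10^4.407 = 25510

Star P is more luminous, by a factor of 25500.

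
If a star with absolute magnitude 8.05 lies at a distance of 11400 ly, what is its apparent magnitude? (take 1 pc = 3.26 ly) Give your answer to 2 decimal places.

d = 11400 ly / 3.26 = 3497 pc
m = M + 5 log₁₀ d − 5 = 8.05 + 5·3.5437 − 5 = 20.768

m ≈ 20.77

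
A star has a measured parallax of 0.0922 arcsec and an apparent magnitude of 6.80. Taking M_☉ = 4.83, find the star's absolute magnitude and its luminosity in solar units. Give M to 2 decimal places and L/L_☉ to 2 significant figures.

M ≈ 6.62; L/L_☉ ≈ 0.19

d = 1/p = 1/0.0922″ = 10.85 pc
M = m − 5 log₁₀ d + 5 = 6.80 − 5·1.0353 + 5 = 6.624
M − M_☉ = 6.624 − 4.83 = 1.794
L/L_☉ = 10^(−0.4 × 1.794) = 0.1917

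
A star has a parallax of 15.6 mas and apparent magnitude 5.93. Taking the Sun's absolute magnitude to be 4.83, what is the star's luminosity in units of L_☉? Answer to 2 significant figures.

d = 1/p = 1000/15.6 mas = 64.10 pc
M = m − 5 log₁₀ d + 5 = 5.93 − 5·1.8069 + 5 = 1.896
M − M_☉ = 1.896 − 4.83 = -2.934
L/L_☉ = 10^(−0.4 × -2.934) = 14.92

L/L_☉ ≈ 15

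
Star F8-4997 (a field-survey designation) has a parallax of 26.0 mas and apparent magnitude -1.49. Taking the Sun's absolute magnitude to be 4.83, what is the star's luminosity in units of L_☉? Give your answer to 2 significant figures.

L/L_☉ ≈ 5000

d = 1/p = 1000/26.0 mas = 38.46 pc
M = m − 5 log₁₀ d + 5 = -1.49 − 5·1.5850 + 5 = -4.415
M − M_☉ = -4.415 − 4.83 = -9.245
L/L_☉ = 10^(−0.4 × -9.245) = 4989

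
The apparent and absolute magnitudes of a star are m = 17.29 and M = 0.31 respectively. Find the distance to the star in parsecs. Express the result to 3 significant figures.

d ≈ 24900 pc

μ = m − M = 16.980
m − M = 5 log₁₀ d − 5
log₁₀ d = (m − M)/5 + 1 = 4.3960
d = 10^4.3960 = 24890 pc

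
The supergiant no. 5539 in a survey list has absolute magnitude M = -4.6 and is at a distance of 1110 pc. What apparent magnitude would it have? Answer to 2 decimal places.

m = M + 5 log₁₀ d − 5 = -4.6 + 5·3.0453 − 5 = 5.627

m ≈ 5.63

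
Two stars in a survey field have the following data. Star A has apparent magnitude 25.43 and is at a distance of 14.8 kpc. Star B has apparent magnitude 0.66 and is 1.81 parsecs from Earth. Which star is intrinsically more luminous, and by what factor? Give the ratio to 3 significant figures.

Star B is more luminous, by a factor of 121.

Star A: d = 14.8 kpc = 14800 pc
Star A: M = m − 5 log₁₀ d + 5 = 25.43 − 5·4.1703 + 5 = 9.579
Star B: M = m − 5 log₁₀ d + 5 = 0.66 − 5·0.2577 + 5 = 4.372
ΔM = M_A − M_B = 9.579 − (4.372) = 5.207; smaller M is more luminous → Star B.
L ratio = 10^(0.4 |ΔM|) = 10^2.083 = 121.0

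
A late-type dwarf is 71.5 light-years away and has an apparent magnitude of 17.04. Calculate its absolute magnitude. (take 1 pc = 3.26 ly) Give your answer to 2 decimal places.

d = 71.5 ly / 3.26 = 21.93 pc
5 log₁₀(d/10 pc) = 5 log₁₀(21.93) − 5 = 1.705
M = m − 5 log₁₀(d/10) = 17.04 − 1.705 = 15.335

M ≈ 15.33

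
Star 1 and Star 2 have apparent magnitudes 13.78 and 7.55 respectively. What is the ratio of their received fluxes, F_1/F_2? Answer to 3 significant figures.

F_1/F_2 ≈ 3.22×10^-3

Magnitude difference = 6.23
Flux ratio = 10^(−0.4 Δm) = 10^(−0.4 × 6.23) = 10^-2.492 = 3.221×10^-3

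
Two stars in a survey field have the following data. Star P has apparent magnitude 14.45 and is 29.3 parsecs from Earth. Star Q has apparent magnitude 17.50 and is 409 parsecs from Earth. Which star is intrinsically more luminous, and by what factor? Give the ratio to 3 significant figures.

Star P: M = m − 5 log₁₀ d + 5 = 14.45 − 5·1.4669 + 5 = 12.116
Star Q: M = m − 5 log₁₀ d + 5 = 17.50 − 5·2.6117 + 5 = 9.441
ΔM = M_P − M_Q = 12.116 − (9.441) = 2.674; smaller M is more luminous → Star Q.
L ratio = 10^(0.4 |ΔM|) = 10^1.070 = 11.74

Star Q is more luminous, by a factor of 11.7.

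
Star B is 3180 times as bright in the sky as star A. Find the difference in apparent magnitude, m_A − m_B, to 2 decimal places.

Pogson: Δm = −2.5 log₁₀(ratio) = −2.5 log₁₀(3180) = −2.5 × 3.5024 = -8.756
Star B is brighter so has the smaller magnitude: m_A − m_B is positive.

m_A − m_B ≈ 8.76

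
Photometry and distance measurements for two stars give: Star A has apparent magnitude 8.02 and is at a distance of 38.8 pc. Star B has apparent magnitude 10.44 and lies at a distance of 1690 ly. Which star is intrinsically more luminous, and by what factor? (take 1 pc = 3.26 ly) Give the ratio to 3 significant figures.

Star B is more luminous, by a factor of 19.2.

Star A: M = m − 5 log₁₀ d + 5 = 8.02 − 5·1.5888 + 5 = 5.076
Star B: d = 1690 ly / 3.26 = 518.4 pc
Star B: M = m − 5 log₁₀ d + 5 = 10.44 − 5·2.7147 + 5 = 1.867
ΔM = M_A − M_B = 5.076 − (1.867) = 3.209; smaller M is more luminous → Star B.
L ratio = 10^(0.4 |ΔM|) = 10^1.284 = 19.22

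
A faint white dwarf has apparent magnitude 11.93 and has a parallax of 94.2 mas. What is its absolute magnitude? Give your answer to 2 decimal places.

M ≈ 11.80

p = 94.2 mas = 0.0942″ → d = 1/p = 10.62 pc
5 log₁₀(d/10 pc) = 5 log₁₀(10.62) − 5 = 0.130
M = m − 5 log₁₀(d/10) = 11.93 − 0.130 = 11.800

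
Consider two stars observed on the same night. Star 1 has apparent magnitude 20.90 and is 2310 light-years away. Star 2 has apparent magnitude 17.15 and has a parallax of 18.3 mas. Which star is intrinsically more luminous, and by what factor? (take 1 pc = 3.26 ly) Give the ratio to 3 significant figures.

Star 1: d = 2310 ly / 3.26 = 708.6 pc
Star 1: M = m − 5 log₁₀ d + 5 = 20.90 − 5·2.8504 + 5 = 11.648
Star 2: p = 18.3 mas = 0.0183″ → d = 1/p = 54.64 pc
Star 2: M = m − 5 log₁₀ d + 5 = 17.15 − 5·1.7375 + 5 = 13.462
ΔM = M_1 − M_2 = 11.648 − (13.462) = -1.814; smaller M is more luminous → Star 1.
L ratio = 10^(0.4 |ΔM|) = 10^0.726 = 5.317

Star 1 is more luminous, by a factor of 5.32.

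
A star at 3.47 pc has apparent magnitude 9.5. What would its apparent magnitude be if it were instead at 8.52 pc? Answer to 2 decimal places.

m ≈ 11.45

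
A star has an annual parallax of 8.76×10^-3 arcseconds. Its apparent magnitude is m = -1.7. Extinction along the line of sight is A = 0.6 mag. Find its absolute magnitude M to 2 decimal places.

M ≈ -7.59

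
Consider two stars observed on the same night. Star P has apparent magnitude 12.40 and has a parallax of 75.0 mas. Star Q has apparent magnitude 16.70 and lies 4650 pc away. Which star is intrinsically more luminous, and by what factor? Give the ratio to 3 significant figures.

Star Q is more luminous, by a factor of 2320.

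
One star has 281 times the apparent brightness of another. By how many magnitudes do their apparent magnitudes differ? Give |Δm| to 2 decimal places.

Pogson: Δm = −2.5 log₁₀(ratio) = −2.5 log₁₀(281) = −2.5 × 2.4487 = -6.122

|Δm| ≈ 6.12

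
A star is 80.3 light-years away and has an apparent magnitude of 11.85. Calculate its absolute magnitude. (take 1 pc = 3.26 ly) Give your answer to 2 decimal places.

M ≈ 9.89

d = 80.3 ly / 3.26 = 24.63 pc
5 log₁₀(d/10 pc) = 5 log₁₀(24.63) − 5 = 1.957
M = m − 5 log₁₀(d/10) = 11.85 − 1.957 = 9.893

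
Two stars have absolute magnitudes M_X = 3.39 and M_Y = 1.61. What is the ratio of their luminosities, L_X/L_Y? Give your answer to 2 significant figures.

ΔM = M_X − M_Y = 1.78
L_X/L_Y = 10^(−0.4 ΔM) = 10^-0.712 = 0.1941

L_X/L_Y ≈ 0.19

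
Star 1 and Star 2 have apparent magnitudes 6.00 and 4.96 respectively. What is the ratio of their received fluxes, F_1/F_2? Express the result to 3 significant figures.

Magnitude difference = 1.04
Flux ratio = 10^(−0.4 Δm) = 10^(−0.4 × 1.04) = 10^-0.416 = 0.3837

F_1/F_2 ≈ 0.384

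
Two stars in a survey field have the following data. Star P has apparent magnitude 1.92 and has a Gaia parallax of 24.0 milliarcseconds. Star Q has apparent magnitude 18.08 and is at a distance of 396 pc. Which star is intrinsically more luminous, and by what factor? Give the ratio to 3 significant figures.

Star P: p = 24.0 mas = 0.0240″ → d = 1/p = 41.67 pc
Star P: M = m − 5 log₁₀ d + 5 = 1.92 − 5·1.6198 + 5 = -1.179
Star Q: M = m − 5 log₁₀ d + 5 = 18.08 − 5·2.5977 + 5 = 10.092
ΔM = M_P − M_Q = -1.179 − (10.092) = -11.270; smaller M is more luminous → Star P.
L ratio = 10^(0.4 |ΔM|) = 10^4.508 = 32220

Star P is more luminous, by a factor of 32200.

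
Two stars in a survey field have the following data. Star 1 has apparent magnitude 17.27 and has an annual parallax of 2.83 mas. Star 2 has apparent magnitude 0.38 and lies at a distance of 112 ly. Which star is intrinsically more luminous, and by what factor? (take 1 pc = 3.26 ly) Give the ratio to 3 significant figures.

Star 2 is more luminous, by a factor of 53900.

Star 1: p = 2.83 mas = 2.83×10^-3″ → d = 1/p = 353.4 pc
Star 1: M = m − 5 log₁₀ d + 5 = 17.27 − 5·2.5482 + 5 = 9.529
Star 2: d = 112 ly / 3.26 = 34.36 pc
Star 2: M = m − 5 log₁₀ d + 5 = 0.38 − 5·1.5360 + 5 = -2.300
ΔM = M_1 − M_2 = 9.529 − (-2.300) = 11.829; smaller M is more luminous → Star 2.
L ratio = 10^(0.4 |ΔM|) = 10^4.732 = 53900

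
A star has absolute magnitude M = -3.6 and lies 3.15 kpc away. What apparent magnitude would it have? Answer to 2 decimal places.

m ≈ 8.89

d = 3.15 kpc = 3150 pc
m = M + 5 log₁₀ d − 5 = -3.6 + 5·3.4983 − 5 = 8.892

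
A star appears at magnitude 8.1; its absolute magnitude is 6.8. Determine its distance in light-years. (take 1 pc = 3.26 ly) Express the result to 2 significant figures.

Distance modulus: m − M = 8.1 − (6.8) = 1.300
m − M = 5 log₁₀ d − 5
log₁₀ d = (m − M)/5 + 1 = 1.2600
d = 10^1.2600 = 18.20 pc
= 59.32 ly

d ≈ 59 ly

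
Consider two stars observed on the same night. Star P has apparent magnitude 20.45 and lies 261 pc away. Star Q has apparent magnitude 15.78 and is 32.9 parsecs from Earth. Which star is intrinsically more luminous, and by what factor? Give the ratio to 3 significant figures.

Star P: M = m − 5 log₁₀ d + 5 = 20.45 − 5·2.4166 + 5 = 13.367
Star Q: M = m − 5 log₁₀ d + 5 = 15.78 − 5·1.5172 + 5 = 13.194
ΔM = M_P − M_Q = 13.367 − (13.194) = 0.173; smaller M is more luminous → Star Q.
L ratio = 10^(0.4 |ΔM|) = 10^0.069 = 1.172

Star Q is more luminous, by a factor of 1.17.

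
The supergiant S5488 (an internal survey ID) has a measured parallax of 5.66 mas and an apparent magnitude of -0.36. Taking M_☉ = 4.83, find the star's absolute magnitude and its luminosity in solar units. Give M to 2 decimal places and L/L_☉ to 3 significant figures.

d = 1/p = 1000/5.66 mas = 176.7 pc
M = m − 5 log₁₀ d + 5 = -0.36 − 5·2.2472 + 5 = -6.596
M − M_☉ = -6.596 − 4.83 = -11.426
L/L_☉ = 10^(−0.4 × -11.426) = 37180

M ≈ -6.60; L/L_☉ ≈ 37200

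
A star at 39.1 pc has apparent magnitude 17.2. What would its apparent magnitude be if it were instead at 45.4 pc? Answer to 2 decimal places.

m ≈ 17.52

Flux ∝ 1/d², so Δm = 5 log₁₀(d₂/d₁) = 5 log₁₀(45.4/39.1) = 0.324
m₂ = m₁ + Δm = 17.2 + (0.324) = 17.524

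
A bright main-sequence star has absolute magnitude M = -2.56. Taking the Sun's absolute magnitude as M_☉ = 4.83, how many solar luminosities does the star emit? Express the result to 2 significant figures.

L/L_☉ ≈ 900

M − M_☉ = -2.56 − 4.83 = -7.390
L/L_☉ = 10^(−0.4 (M − M_☉)) = 10^2.956 = 903.6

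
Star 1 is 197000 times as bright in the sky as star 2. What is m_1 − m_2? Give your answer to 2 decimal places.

Pogson: Δm = −2.5 log₁₀(ratio) = −2.5 log₁₀(197000) = −2.5 × 5.2945 = -13.236
Star 1 is brighter, so it has the smaller magnitude: the difference is negative.

m_1 − m_2 ≈ -13.24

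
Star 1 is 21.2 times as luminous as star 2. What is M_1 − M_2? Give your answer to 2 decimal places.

M_1 − M_2 ≈ -3.32

Pogson: ΔM = −2.5 log₁₀(ratio) = −2.5 log₁₀(21.2) = −2.5 × 1.3263 = -3.316
Star 1 is brighter, so it has the smaller magnitude: the difference is negative.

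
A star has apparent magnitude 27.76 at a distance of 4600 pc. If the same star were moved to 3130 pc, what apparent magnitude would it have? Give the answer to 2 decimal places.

Flux ∝ 1/d², so Δm = 5 log₁₀(d₂/d₁) = 5 log₁₀(3130/4600) = -0.836
m₂ = m₁ + Δm = 27.76 + (-0.836) = 26.924

m ≈ 26.92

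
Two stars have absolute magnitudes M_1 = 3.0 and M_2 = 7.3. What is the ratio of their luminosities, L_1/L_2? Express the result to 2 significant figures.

L_1/L_2 ≈ 52

ΔM = M_1 − M_2 = -4.3
L_1/L_2 = 10^(−0.4 ΔM) = 10^1.720 = 52.48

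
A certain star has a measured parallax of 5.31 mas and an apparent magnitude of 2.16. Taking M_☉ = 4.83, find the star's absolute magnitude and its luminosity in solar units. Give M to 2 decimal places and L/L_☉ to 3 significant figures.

M ≈ -4.21; L/L_☉ ≈ 4150

d = 1/p = 1000/5.31 mas = 188.3 pc
M = m − 5 log₁₀ d + 5 = 2.16 − 5·2.2749 + 5 = -4.215
M − M_☉ = -4.215 − 4.83 = -9.045
L/L_☉ = 10^(−0.4 × -9.045) = 4148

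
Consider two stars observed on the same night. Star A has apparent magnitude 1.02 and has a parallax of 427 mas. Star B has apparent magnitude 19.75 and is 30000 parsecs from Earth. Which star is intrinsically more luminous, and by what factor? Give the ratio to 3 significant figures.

Star B is more luminous, by a factor of 5.29.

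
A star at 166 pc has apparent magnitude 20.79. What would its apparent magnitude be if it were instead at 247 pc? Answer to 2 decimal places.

m ≈ 21.65

Flux ∝ 1/d², so Δm = 5 log₁₀(d₂/d₁) = 5 log₁₀(247/166) = 0.863
m₂ = m₁ + Δm = 20.79 + (0.863) = 21.653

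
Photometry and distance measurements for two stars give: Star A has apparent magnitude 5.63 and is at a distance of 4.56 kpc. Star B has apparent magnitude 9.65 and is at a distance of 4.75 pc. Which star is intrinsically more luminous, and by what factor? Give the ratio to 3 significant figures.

Star A: d = 4.56 kpc = 4560 pc
Star A: M = m − 5 log₁₀ d + 5 = 5.63 − 5·3.6590 + 5 = -7.665
Star B: M = m − 5 log₁₀ d + 5 = 9.65 − 5·0.6767 + 5 = 11.267
ΔM = M_A − M_B = -7.665 − (11.267) = -18.931; smaller M is more luminous → Star A.
L ratio = 10^(0.4 |ΔM|) = 10^7.573 = 3.737×10^7

Star A is more luminous, by a factor of 3.74×10^7.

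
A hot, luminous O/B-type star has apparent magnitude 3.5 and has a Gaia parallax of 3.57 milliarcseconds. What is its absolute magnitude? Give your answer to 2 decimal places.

p = 3.57 mas = 3.57×10^-3″ → d = 1/p = 280.1 pc
5 log₁₀(d/10 pc) = 5 log₁₀(280.1) − 5 = 7.237
M = m − 5 log₁₀(d/10) = 3.5 − 7.237 = -3.737

M ≈ -3.74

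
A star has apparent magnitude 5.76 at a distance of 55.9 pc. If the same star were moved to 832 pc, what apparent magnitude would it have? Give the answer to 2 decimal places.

m ≈ 11.62

Flux ∝ 1/d², so Δm = 5 log₁₀(d₂/d₁) = 5 log₁₀(832/55.9) = 5.864
m₂ = m₁ + Δm = 5.76 + (5.864) = 11.624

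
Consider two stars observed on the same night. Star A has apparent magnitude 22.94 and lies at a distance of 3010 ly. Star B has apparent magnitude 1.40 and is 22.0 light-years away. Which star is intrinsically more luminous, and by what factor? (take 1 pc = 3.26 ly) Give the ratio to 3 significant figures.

Star A: d = 3010 ly / 3.26 = 923.3 pc
Star A: M = m − 5 log₁₀ d + 5 = 22.94 − 5·2.9653 + 5 = 13.113
Star B: d = 22.0 ly / 3.26 = 6.748 pc
Star B: M = m − 5 log₁₀ d + 5 = 1.40 − 5·0.8292 + 5 = 2.254
ΔM = M_A − M_B = 13.113 − (2.254) = 10.859; smaller M is more luminous → Star B.
L ratio = 10^(0.4 |ΔM|) = 10^4.344 = 22070

Star B is more luminous, by a factor of 22100.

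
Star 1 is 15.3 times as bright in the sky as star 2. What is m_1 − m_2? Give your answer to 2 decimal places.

m_1 − m_2 ≈ -2.96

Pogson: Δm = −2.5 log₁₀(ratio) = −2.5 log₁₀(15.3) = −2.5 × 1.1847 = -2.962
Star 1 is brighter, so it has the smaller magnitude: the difference is negative.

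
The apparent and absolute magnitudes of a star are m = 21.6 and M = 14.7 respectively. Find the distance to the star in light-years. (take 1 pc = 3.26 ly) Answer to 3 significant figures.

μ = m − M = 6.900
m − M = 5 log₁₀ d − 5
log₁₀ d = (m − M)/5 + 1 = 2.3800
d = 10^2.3800 = 239.9 pc
= 782.0 ly

d ≈ 782 ly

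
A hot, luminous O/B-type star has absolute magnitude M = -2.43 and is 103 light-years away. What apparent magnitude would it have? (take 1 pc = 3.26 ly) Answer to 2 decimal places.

d = 103 ly / 3.26 = 31.60 pc
m = M + 5 log₁₀ d − 5 = -2.43 + 5·1.4996 − 5 = 0.068

m ≈ 0.07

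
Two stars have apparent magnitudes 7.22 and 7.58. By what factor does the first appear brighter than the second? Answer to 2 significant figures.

1.4

Magnitude difference = -0.36
Flux ratio = 10^(−0.4 Δm) = 10^(−0.4 × -0.36) = 10^0.144 = 1.393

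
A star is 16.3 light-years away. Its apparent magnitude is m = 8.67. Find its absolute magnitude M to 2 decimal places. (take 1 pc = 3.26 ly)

d = 16.3 ly / 3.26 = 5.000 pc
5 log₁₀(d/10 pc) = 5 log₁₀(5.000) − 5 = -1.505
M = m − 5 log₁₀(d/10) = 8.67 + 1.505 = 10.175

M ≈ 10.18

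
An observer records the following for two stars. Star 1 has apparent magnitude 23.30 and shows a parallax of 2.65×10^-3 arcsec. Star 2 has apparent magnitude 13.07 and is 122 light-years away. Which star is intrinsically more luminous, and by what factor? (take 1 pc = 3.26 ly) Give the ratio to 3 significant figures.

Star 1: d = 1/p = 1/2.65×10^-3″ = 377.4 pc
Star 1: M = m − 5 log₁₀ d + 5 = 23.30 − 5·2.5768 + 5 = 15.416
Star 2: d = 122 ly / 3.26 = 37.42 pc
Star 2: M = m − 5 log₁₀ d + 5 = 13.07 − 5·1.5731 + 5 = 10.204
ΔM = M_1 − M_2 = 15.416 − (10.204) = 5.212; smaller M is more luminous → Star 2.
L ratio = 10^(0.4 |ΔM|) = 10^2.085 = 121.6

Star 2 is more luminous, by a factor of 122.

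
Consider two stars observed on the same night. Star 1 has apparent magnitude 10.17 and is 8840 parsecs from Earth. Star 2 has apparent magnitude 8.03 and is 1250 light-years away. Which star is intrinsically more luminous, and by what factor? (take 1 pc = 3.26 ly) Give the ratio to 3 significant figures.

Star 1 is more luminous, by a factor of 74.0.

Star 1: M = m − 5 log₁₀ d + 5 = 10.17 − 5·3.9465 + 5 = -4.562
Star 2: d = 1250 ly / 3.26 = 383.4 pc
Star 2: M = m − 5 log₁₀ d + 5 = 8.03 − 5·2.5837 + 5 = 0.112
ΔM = M_1 − M_2 = -4.562 − (0.112) = -4.674; smaller M is more luminous → Star 1.
L ratio = 10^(0.4 |ΔM|) = 10^1.870 = 74.05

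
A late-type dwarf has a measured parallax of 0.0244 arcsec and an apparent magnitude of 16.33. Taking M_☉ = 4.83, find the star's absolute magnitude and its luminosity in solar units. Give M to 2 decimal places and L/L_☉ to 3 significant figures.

M ≈ 13.27; L/L_☉ ≈ 4.22×10^-4

d = 1/p = 1/0.0244″ = 40.98 pc
M = m − 5 log₁₀ d + 5 = 16.33 − 5·1.6126 + 5 = 13.267
M − M_☉ = 13.267 − 4.83 = 8.437
L/L_☉ = 10^(−0.4 × 8.437) = 4.219×10^-4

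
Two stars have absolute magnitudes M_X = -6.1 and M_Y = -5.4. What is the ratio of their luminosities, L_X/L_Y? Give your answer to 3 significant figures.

ΔM = M_X − M_Y = -0.7
L_X/L_Y = 10^(−0.4 ΔM) = 10^0.280 = 1.905

L_X/L_Y ≈ 1.91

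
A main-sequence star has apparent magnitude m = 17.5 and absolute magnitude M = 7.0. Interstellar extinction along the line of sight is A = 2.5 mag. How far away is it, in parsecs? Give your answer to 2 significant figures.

m − M = 5 log₁₀(d/10 pc) + A  ⇒  17.5 − (7.0) − 2.5 = 5 log₁₀(d/10)
8.000 = 5 log₁₀(d/10)
log₁₀ d = (m − M − A)/5 + 1 = 2.6000
d = 10^2.6000 = 398.1 pc

d ≈ 400 pc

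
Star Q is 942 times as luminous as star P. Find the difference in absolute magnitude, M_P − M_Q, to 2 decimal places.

M_P − M_Q ≈ 7.44

Pogson: ΔM = −2.5 log₁₀(ratio) = −2.5 log₁₀(942) = −2.5 × 2.9741 = -7.435
Star Q is brighter so has the smaller magnitude: M_P − M_Q is positive.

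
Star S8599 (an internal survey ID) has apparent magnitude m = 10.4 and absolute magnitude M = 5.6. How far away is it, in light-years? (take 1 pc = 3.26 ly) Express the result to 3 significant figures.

μ = m − M = 4.800
m − M = 5 log₁₀ d − 5
log₁₀ d = (m − M)/5 + 1 = 1.9600
d = 10^1.9600 = 91.20 pc
= 297.3 ly

d ≈ 297 ly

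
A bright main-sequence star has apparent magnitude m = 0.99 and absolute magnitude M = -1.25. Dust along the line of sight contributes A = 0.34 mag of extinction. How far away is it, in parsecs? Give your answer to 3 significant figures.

d ≈ 24.0 pc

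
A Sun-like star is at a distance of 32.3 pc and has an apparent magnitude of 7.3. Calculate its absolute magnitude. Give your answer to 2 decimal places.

M ≈ 4.75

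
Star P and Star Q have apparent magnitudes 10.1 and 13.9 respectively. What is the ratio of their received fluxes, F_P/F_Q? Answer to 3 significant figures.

Δm = 10.1 − (13.9) = -3.8
Flux ratio = 10^(−0.4 Δm) = 10^(−0.4 × -3.8) = 10^1.520 = 33.11

F_P/F_Q ≈ 33.1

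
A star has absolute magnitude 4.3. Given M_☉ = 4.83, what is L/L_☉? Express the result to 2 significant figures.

M − M_☉ = 4.3 − 4.83 = -0.530
L/L_☉ = 10^(−0.4 (M − M_☉)) = 10^0.212 = 1.629

L/L_☉ ≈ 1.6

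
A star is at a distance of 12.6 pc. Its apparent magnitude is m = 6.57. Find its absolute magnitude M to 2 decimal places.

5 log₁₀(d/10 pc) = 5 log₁₀(12.60) − 5 = 0.502
M = m − 5 log₁₀(d/10) = 6.57 − 0.502 = 6.068

M ≈ 6.07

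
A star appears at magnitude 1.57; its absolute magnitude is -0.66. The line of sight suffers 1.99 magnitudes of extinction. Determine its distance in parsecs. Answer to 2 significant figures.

m − M = 5 log₁₀(d/10 pc) + A  ⇒  1.57 − (-0.66) − 1.99 = 5 log₁₀(d/10)
0.240 = 5 log₁₀(d/10)
log₁₀ d = (m − M − A)/5 + 1 = 1.0480
d = 10^1.0480 = 11.17 pc

d ≈ 11 pc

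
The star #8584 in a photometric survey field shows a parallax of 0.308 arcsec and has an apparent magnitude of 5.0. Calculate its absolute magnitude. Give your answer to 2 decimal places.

M ≈ 7.44

d = 1/p = 1/0.308″ = 3.247 pc
5 log₁₀(d/10 pc) = 5 log₁₀(3.247) − 5 = -2.443
M = m − 5 log₁₀(d/10) = 5.0 + 2.443 = 7.443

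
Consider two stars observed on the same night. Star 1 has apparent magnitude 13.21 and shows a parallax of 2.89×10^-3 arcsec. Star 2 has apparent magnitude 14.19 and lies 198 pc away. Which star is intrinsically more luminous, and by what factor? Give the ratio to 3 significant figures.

Star 1 is more luminous, by a factor of 7.53.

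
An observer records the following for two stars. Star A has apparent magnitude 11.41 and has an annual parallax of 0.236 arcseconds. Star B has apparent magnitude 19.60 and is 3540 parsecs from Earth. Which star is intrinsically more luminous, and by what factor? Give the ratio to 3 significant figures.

Star A: d = 1/p = 1/0.236″ = 4.237 pc
Star A: M = m − 5 log₁₀ d + 5 = 11.41 − 5·0.6271 + 5 = 13.275
Star B: M = m − 5 log₁₀ d + 5 = 19.60 − 5·3.5490 + 5 = 6.855
ΔM = M_A − M_B = 13.275 − (6.855) = 6.420; smaller M is more luminous → Star B.
L ratio = 10^(0.4 |ΔM|) = 10^2.568 = 369.7

Star B is more luminous, by a factor of 370.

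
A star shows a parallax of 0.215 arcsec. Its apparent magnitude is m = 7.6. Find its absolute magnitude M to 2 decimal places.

d = 1/p = 1/0.215″ = 4.651 pc
5 log₁₀(d/10 pc) = 5 log₁₀(4.651) − 5 = -1.662
M = m − 5 log₁₀(d/10) = 7.6 + 1.662 = 9.262

M ≈ 9.26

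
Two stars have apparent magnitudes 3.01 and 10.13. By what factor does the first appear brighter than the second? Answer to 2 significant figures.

Magnitude difference = -7.12
Flux ratio = 10^(−0.4 Δm) = 10^(−0.4 × -7.12) = 10^2.848 = 704.7

700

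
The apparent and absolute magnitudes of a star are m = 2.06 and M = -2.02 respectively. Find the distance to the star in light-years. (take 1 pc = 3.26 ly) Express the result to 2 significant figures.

d ≈ 210 ly

Distance modulus: m − M = 2.06 − (-2.02) = 4.080
m − M = 5 log₁₀ d − 5
log₁₀ d = (m − M)/5 + 1 = 1.8160
d = 10^1.8160 = 65.46 pc
= 213.4 ly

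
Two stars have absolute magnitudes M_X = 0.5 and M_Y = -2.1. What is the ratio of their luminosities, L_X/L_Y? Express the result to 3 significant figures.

L_X/L_Y ≈ 0.0912

ΔM = M_X − M_Y = 2.6
L_X/L_Y = 10^(−0.4 ΔM) = 10^-1.040 = 0.09120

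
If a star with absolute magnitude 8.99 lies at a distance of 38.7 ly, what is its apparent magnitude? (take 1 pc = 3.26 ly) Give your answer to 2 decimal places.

d = 38.7 ly / 3.26 = 11.87 pc
m = M + 5 log₁₀ d − 5 = 8.99 + 5·1.0745 − 5 = 9.362

m ≈ 9.36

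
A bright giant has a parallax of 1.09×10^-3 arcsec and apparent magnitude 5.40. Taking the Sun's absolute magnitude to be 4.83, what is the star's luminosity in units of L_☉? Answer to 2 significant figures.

L/L_☉ ≈ 5000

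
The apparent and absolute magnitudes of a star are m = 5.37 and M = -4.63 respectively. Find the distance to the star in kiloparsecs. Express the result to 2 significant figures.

μ = m − M = 10.000
m − M = 5 log₁₀ d − 5
log₁₀ d = (m − M)/5 + 1 = 3.0000
d = 10^3.0000 = 1000 pc
= 1.000 kpc

d ≈ 1.0 kpc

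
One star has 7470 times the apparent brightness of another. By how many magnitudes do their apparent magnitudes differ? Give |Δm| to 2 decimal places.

|Δm| ≈ 9.68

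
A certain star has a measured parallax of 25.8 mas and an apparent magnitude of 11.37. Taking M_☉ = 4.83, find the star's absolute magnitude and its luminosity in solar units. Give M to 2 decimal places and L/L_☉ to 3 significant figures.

M ≈ 8.43; L/L_☉ ≈ 0.0364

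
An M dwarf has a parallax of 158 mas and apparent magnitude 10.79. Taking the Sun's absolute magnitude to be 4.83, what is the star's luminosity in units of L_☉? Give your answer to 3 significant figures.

d = 1/p = 1000/158 mas = 6.329 pc
M = m − 5 log₁₀ d + 5 = 10.79 − 5·0.8013 + 5 = 11.783
M − M_☉ = 11.783 − 4.83 = 6.953
L/L_☉ = 10^(−0.4 × 6.953) = 1.655×10^-3

L/L_☉ ≈ 1.65×10^-3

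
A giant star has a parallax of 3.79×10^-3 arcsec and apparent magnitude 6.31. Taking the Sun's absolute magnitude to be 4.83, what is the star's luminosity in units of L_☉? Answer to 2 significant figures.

L/L_☉ ≈ 180

d = 1/p = 1/3.79×10^-3″ = 263.9 pc
M = m − 5 log₁₀ d + 5 = 6.31 − 5·2.4214 + 5 = -0.797
M − M_☉ = -0.797 − 4.83 = -5.627
L/L_☉ = 10^(−0.4 × -5.627) = 178.1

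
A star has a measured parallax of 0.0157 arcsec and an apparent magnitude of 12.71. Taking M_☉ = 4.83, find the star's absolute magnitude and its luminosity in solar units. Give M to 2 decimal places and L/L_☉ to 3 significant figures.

d = 1/p = 1/0.0157″ = 63.69 pc
M = m − 5 log₁₀ d + 5 = 12.71 − 5·1.8041 + 5 = 8.689
M − M_☉ = 8.689 − 4.83 = 3.859
L/L_☉ = 10^(−0.4 × 3.859) = 0.02859

M ≈ 8.69; L/L_☉ ≈ 0.0286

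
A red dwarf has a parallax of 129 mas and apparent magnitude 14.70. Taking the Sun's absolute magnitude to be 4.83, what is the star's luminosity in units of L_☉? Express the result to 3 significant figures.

d = 1/p = 1000/129 mas = 7.752 pc
M = m − 5 log₁₀ d + 5 = 14.70 − 5·0.8894 + 5 = 15.253
M − M_☉ = 15.253 − 4.83 = 10.423
L/L_☉ = 10^(−0.4 × 10.423) = 6.774×10^-5

L/L_☉ ≈ 6.77×10^-5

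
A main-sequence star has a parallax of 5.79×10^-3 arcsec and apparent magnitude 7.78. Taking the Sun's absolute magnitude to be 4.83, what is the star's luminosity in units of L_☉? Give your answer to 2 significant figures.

L/L_☉ ≈ 20

d = 1/p = 1/5.79×10^-3″ = 172.7 pc
M = m − 5 log₁₀ d + 5 = 7.78 − 5·2.2373 + 5 = 1.593
M − M_☉ = 1.593 − 4.83 = -3.237
L/L_☉ = 10^(−0.4 × -3.237) = 19.71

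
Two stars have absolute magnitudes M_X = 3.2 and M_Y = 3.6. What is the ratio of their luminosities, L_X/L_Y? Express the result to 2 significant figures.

L_X/L_Y ≈ 1.4

ΔM = M_X − M_Y = -0.4
L_X/L_Y = 10^(−0.4 ΔM) = 10^0.160 = 1.445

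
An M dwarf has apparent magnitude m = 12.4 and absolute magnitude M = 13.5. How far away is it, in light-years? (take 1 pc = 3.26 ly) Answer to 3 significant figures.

d ≈ 19.6 ly

Distance modulus: m − M = 12.4 − (13.5) = -1.100
m − M = 5 log₁₀ d − 5
log₁₀ d = (m − M)/5 + 1 = 0.7800
d = 10^0.7800 = 6.026 pc
= 19.64 ly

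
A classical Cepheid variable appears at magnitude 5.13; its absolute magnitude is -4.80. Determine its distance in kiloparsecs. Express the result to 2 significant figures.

d ≈ 0.97 kpc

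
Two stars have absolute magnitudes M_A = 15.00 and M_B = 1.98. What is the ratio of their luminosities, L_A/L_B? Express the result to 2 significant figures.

ΔM = M_A − M_B = 13.02
L_A/L_B = 10^(−0.4 ΔM) = 10^-5.208 = 6.194×10^-6

L_A/L_B ≈ 6.2×10^-6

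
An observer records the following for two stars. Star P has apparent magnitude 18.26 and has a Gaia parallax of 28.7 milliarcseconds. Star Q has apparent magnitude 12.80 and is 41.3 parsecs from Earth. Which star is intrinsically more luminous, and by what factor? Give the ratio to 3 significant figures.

Star Q is more luminous, by a factor of 215.

Star P: p = 28.7 mas = 0.0287″ → d = 1/p = 34.84 pc
Star P: M = m − 5 log₁₀ d + 5 = 18.26 − 5·1.5421 + 5 = 15.549
Star Q: M = m − 5 log₁₀ d + 5 = 12.80 − 5·1.6160 + 5 = 9.720
ΔM = M_P − M_Q = 15.549 − (9.720) = 5.829; smaller M is more luminous → Star Q.
L ratio = 10^(0.4 |ΔM|) = 10^2.332 = 214.6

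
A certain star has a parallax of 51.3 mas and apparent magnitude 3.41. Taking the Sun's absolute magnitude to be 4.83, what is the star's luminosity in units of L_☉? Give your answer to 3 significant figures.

L/L_☉ ≈ 14.1

d = 1/p = 1000/51.3 mas = 19.49 pc
M = m − 5 log₁₀ d + 5 = 3.41 − 5·1.2899 + 5 = 1.961
M − M_☉ = 1.961 − 4.83 = -2.869
L/L_☉ = 10^(−0.4 × -2.869) = 14.05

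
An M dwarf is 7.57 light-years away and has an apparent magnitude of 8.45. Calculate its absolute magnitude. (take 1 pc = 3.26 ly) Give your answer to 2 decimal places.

d = 7.57 ly / 3.26 = 2.322 pc
5 log₁₀(d/10 pc) = 5 log₁₀(2.322) − 5 = -3.171
M = m − 5 log₁₀(d/10) = 8.45 + 3.171 = 11.621

M ≈ 11.62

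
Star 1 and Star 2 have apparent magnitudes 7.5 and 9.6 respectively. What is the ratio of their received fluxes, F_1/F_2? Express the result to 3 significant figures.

F_1/F_2 ≈ 6.92

Magnitude difference = -2.1
Flux ratio = 10^(−0.4 Δm) = 10^(−0.4 × -2.1) = 10^0.840 = 6.918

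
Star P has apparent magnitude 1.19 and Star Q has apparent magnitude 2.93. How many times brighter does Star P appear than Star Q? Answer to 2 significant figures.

5.0

Δm = 1.19 − (2.93) = -1.74
Flux ratio = 10^(−0.4 Δm) = 10^(−0.4 × -1.74) = 10^0.696 = 4.966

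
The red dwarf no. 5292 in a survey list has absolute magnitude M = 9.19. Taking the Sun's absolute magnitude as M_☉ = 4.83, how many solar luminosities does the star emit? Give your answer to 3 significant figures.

M − M_☉ = 9.19 − 4.83 = 4.360
L/L_☉ = 10^(−0.4 (M − M_☉)) = 10^-1.744 = 0.01803

L/L_☉ ≈ 0.0180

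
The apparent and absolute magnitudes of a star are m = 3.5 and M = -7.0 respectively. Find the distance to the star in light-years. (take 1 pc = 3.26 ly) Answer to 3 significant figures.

d ≈ 4100 ly

Distance modulus: m − M = 3.5 − (-7.0) = 10.500
m − M = 5 log₁₀ d − 5
log₁₀ d = (m − M)/5 + 1 = 3.1000
d = 10^3.1000 = 1259 pc
= 4104 ly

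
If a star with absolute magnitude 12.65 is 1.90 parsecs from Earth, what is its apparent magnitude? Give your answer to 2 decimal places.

m ≈ 9.04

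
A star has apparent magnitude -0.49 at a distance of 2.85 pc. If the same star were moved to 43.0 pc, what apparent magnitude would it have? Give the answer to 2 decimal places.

Flux ∝ 1/d², so Δm = 5 log₁₀(d₂/d₁) = 5 log₁₀(43.0/2.85) = 5.893
m₂ = m₁ + Δm = -0.49 + (5.893) = 5.403

m ≈ 5.40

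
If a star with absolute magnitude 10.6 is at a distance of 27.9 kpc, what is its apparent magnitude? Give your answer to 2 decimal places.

m ≈ 27.83

d = 27.9 kpc = 27900 pc
m = M + 5 log₁₀ d − 5 = 10.6 + 5·4.4456 − 5 = 27.828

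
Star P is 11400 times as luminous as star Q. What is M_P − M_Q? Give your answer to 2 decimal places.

Pogson: ΔM = −2.5 log₁₀(ratio) = −2.5 log₁₀(11400) = −2.5 × 4.0569 = -10.142
Star P is brighter, so it has the smaller magnitude: the difference is negative.

M_P − M_Q ≈ -10.14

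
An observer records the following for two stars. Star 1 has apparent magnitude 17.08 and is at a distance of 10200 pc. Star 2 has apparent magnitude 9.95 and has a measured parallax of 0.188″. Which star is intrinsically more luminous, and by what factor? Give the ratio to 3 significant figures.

Star 1 is more luminous, by a factor of 5170.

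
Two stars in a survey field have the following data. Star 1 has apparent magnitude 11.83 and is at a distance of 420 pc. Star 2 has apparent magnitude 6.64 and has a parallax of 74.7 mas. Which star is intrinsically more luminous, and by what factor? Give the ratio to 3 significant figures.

Star 1 is more luminous, by a factor of 8.26.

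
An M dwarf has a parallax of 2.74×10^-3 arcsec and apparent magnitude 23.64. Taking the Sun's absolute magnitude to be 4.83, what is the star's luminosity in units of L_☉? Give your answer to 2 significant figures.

L/L_☉ ≈ 4.0×10^-5

d = 1/p = 1/2.74×10^-3″ = 365.0 pc
M = m − 5 log₁₀ d + 5 = 23.64 − 5·2.5622 + 5 = 15.829
M − M_☉ = 15.829 − 4.83 = 10.999
L/L_☉ = 10^(−0.4 × 10.999) = 3.986×10^-5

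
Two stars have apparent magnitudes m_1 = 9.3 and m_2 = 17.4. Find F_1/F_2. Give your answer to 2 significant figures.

Δm = 9.3 − (17.4) = -8.1
Flux ratio = 10^(−0.4 Δm) = 10^(−0.4 × -8.1) = 10^3.240 = 1738

F_1/F_2 ≈ 1700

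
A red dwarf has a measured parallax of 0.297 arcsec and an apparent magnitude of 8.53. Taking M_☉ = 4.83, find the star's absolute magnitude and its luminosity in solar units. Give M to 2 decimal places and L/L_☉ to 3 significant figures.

d = 1/p = 1/0.297″ = 3.367 pc
M = m − 5 log₁₀ d + 5 = 8.53 − 5·0.5272 + 5 = 10.894
M − M_☉ = 10.894 − 4.83 = 6.064
L/L_☉ = 10^(−0.4 × 6.064) = 3.754×10^-3

M ≈ 10.89; L/L_☉ ≈ 3.75×10^-3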